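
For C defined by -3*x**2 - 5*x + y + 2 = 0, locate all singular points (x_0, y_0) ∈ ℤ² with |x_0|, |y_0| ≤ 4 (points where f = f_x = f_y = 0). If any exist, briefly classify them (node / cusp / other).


No singular points in the scanned grid; C is smooth there.

Compute partial derivatives:
  f_x = -6*x - 5.
  f_y = 1.
f_y = 1 is a nonzero constant, so f_y never vanishes: no point (x, y) can satisfy f = f_x = f_y = 0. In particular no (x, y) ∈ {−4, ..., 4}² is singular; the curve is smooth.


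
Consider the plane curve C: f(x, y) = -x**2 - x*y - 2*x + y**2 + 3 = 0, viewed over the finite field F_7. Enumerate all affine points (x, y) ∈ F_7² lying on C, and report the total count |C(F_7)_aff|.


Affine F_7-points: {(0, 2), (0, 5), (1, 0), (1, 1), (3, 1), (3, 2), (4, 0), (4, 4)}; count = 8.

For each of the 49 pairs (x, y) ∈ F_7², evaluate f(x, y) mod 7. Record the zeros.
  x = 0: [0↦3, 1↦4, 2↦0, 3↦5, 4↦5, 5↦0, 6↦4]  zeros at y ∈ {2, 5}
  x = 1: [0↦0, 1↦0, 2↦2, 3↦6, 4↦5, 5↦6, 6↦2]  zeros at y ∈ {0, 1}
  x = 2: [0↦2, 1↦1, 2↦2, 3↦5, 4↦3, 5↦3, 6↦5]  zeros at y ∈ ∅
  x = 3: [0↦2, 1↦0, 2↦0, 3↦2, 4↦6, 5↦5, 6↦6]  zeros at y ∈ {1, 2}
  x = 4: [0↦0, 1↦4, 2↦3, 3↦4, 4↦0, 5↦5, 6↦5]  zeros at y ∈ {0, 4}
  x = 5: [0↦3, 1↦6, 2↦4, 3↦4, 4↦6, 5↦3, 6↦2]  zeros at y ∈ ∅
  x = 6: [0↦4, 1↦6, 2↦3, 3↦2, 4↦3, 5↦6, 6↦4]  zeros at y ∈ ∅
Collecting zeros: affine points = {(0, 2), (0, 5), (1, 0), (1, 1), (3, 1), (3, 2), (4, 0), (4, 4)}.
Total count |C(F_7)_aff| = 8.


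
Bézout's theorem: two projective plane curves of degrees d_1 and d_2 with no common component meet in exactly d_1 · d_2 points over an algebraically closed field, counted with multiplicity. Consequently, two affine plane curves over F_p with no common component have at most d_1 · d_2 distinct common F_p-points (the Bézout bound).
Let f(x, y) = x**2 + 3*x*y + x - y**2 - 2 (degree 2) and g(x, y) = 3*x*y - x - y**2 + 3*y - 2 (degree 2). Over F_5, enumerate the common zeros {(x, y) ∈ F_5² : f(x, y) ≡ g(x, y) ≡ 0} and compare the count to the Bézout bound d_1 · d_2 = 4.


Common zeros: {(3, 0), (4, 3)}; count = 2; Bézout bound = 4.

deg(f) = 2, deg(g) = 2, so Bézout bound = 4.
Scan x ∈ F_5. For each x, list the y ∈ F_5 with f(x, y) ≡ 0 and those with g(x, y) ≡ 0 (mod 5); the common zeros in that column are the intersection.
  x = 0: f ≡ 0 at y ∈ ∅; g ≡ 0 at y ∈ {1, 2}; common: ∅.
  x = 1: f ≡ 0 at y ∈ {0, 3}; g ≡ 0 at y ∈ {2, 4}; common: ∅.
  x = 2: f ≡ 0 at y ∈ ∅; g ≡ 0 at y ∈ {2}; common: ∅.
  x = 3: f ≡ 0 at y ∈ {0, 4}; g ≡ 0 at y ∈ {0, 2}; common: {0}.
  x = 4: f ≡ 0 at y ∈ {3, 4}; g ≡ 0 at y ∈ {2, 3}; common: {3}.
Collecting: common zeros = {(3, 0), (4, 3)}, so the count is 2.
Comparison with the Bézout bound: 2 ≤ 4 = deg(f)·deg(g), as expected for curves with no common component (the affine F_5-count falls short of the bound because intersections may lie at infinity, over extension fields, or carry multiplicity).


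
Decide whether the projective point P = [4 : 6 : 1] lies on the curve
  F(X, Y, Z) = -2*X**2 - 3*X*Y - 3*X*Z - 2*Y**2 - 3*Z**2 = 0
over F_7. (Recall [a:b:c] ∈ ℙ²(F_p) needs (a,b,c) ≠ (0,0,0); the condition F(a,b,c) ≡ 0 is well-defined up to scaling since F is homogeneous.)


F(4,6,1) ≡ 5 (mod 7); P is NOT on the curve.

Evaluate F(4, 6, 1) term-by-term (mod 7).
  -2*X**2 ↦ -2·16·1·1 = -32
  -3*X*Y ↦ -3·4·6·1 = -72
  -3*X*Z ↦ -3·4·1·1 = -12
  -2*Y**2 ↦ -2·1·36·1 = -72
  -3*Z**2 ↦ -3·1·1·1 = -3
Sum: F(4, 6, 1) = (-32) + (-72) + (-12) + (-72) + (-3) = -191.
Reducing mod 7: -191 ≡ 5 (mod 7).
Since F(a, b, c) ≡ 5 ≠ 0 (mod 7), P does NOT lie on the curve.


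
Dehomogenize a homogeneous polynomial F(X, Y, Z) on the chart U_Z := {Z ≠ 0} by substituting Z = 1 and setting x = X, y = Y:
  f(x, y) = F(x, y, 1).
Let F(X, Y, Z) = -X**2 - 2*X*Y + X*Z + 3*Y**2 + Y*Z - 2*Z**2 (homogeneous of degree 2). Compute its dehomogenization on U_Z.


f(x, y) = -x**2 - 2*x*y + x + 3*y**2 + y - 2

On U_Z we set Z = 1. Each monomial c·X^i·Y^j·Z^k in F becomes c·x^i·y^j·1^k = c·x^i·y^j.
Substituting Z = 1: F(X, Y, 1) = -x**2 - 2*x*y + x + 3*y**2 + y - 2.
Note: deg(f) ≤ deg(F) = 2; strict inequality happens when F is divisible by Z (lost terms).


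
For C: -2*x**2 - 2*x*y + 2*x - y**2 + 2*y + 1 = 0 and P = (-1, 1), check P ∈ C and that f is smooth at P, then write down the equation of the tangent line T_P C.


Tangent line at P: 4*x + 2*y + 2 = 0.

Step 1: f(-1, 1) = 0, so P lies on C.
Step 2: partial derivatives
  f_x(x, y) = -4*x - 2*y + 2, f_y(x, y) = -2*x - 2*y + 2.
  f_x(P) = 4, f_y(P) = 2 (gradient nonzero, so P is smooth).
Step 3: tangent line at P: 4·(x − -1) + 2·(y − 1) = 0.
Expanding: 4*x + 2*y + 2 = 0.


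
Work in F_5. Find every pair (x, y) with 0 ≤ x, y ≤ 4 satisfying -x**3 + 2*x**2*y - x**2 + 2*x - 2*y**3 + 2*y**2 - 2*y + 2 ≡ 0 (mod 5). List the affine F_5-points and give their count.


Affine F_5-points: {(0, 1), (0, 2), (0, 3), (2, 1), (3, 4), (4, 0), (4, 1)}; count = 7.

For each of the 25 pairs (x, y) ∈ F_5², evaluate f(x, y) mod 5. Record the zeros.
  x = 0: [0↦2, 1↦0, 2↦0, 3↦0, 4↦3]  zeros at y ∈ {1, 2, 3}
  x = 1: [0↦2, 1↦2, 2↦4, 3↦1, 4↦1]  zeros at y ∈ ∅
  x = 2: [0↦4, 1↦0, 2↦3, 3↦1, 4↦2]  zeros at y ∈ {1}
  x = 3: [0↦2, 1↦3, 2↦1, 3↦4, 4↦0]  zeros at y ∈ {4}
  x = 4: [0↦0, 1↦0, 2↦2, 3↦4, 4↦4]  zeros at y ∈ {0, 1}
Collecting zeros: affine points = {(0, 1), (0, 2), (0, 3), (2, 1), (3, 4), (4, 0), (4, 1)}.
Total count |C(F_5)_aff| = 7.


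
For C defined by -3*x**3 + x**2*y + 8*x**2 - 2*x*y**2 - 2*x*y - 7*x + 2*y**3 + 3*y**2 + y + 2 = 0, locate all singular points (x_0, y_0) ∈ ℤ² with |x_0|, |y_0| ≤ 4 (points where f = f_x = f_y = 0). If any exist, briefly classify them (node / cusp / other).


Singular points: {(1, 0)}; classification: node.

Compute partial derivatives:
  f_x = -9*x**2 + 2*x*y + 16*x - 2*y**2 - 2*y - 7.
  f_y = x**2 - 4*x*y - 2*x + 6*y**2 + 6*y + 1.
Scan x_0 ∈ {−4, ..., 4}. For each x_0, f_y(x_0, y) is a polynomial in y; find its integer roots y ∈ {−4, ..., 4}, then test f_x and f at those candidates.
  x = -4: f_y(-4, y) = 6*y**2 + 22*y + 25; no integer root y with |y| ≤ 4.
  x = -3: f_y(-3, y) = 6*y**2 + 18*y + 16; no integer root y with |y| ≤ 4.
  x = -2: f_y(-2, y) = 6*y**2 + 14*y + 9; no integer root y with |y| ≤ 4.
  x = -1: f_y(-1, y) = 6*y**2 + 10*y + 4; vanishes at y ∈ {-1}. (-1, -1): f_x = -30 ≠ 0.
  x = 0: f_y(0, y) = 6*y**2 + 6*y + 1; no integer root y with |y| ≤ 4.
  x = 1: f_y(1, y) = 6*y**2 + 2*y; vanishes at y ∈ {0}. (1, 0): f_x = 0, f = 0 — SINGULAR.
  x = 2: f_y(2, y) = 6*y**2 - 2*y + 1; no integer root y with |y| ≤ 4.
  x = 3: f_y(3, y) = 6*y**2 - 6*y + 4; no integer root y with |y| ≤ 4.
  x = 4: f_y(4, y) = 6*y**2 - 10*y + 9; no integer root y with |y| ≤ 4.
Only singular point on the grid: (1, 0).
Classify: substitute x = 1 + u, y = 0 + v and expand: f = -3*u**3 + u**2*v - u**2 - 2*u*v**2 + 2*v**3 + v**2.
No constant or linear terms (consistent with a singular point). Quadratic part: -u**2 + v**2. Cubic part: -3*u**3 + u**2*v - 2*u*v**2 + 2*v**3.
The quadratic part v**2 - u**2 = (v − u)(v + u) splits into two distinct linear factors, so there are two distinct tangent lines y − 0 = ±(x − 1) — this is a node (ordinary double point).
Classification: node.


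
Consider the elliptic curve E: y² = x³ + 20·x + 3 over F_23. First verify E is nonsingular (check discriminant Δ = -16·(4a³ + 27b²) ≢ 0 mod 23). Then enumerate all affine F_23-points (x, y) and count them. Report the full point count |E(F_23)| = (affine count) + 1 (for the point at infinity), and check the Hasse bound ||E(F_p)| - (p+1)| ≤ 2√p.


Affine points = {(0, 7), (0, 16), (1, 1), (1, 22), (4, 3), (4, 20), (7, 7), (7, 16), (8, 10), (8, 13), (11, 6), (11, 17), (12, 4), (12, 19), (16, 7), (16, 16), (17, 9), (17, 14), (18, 10), (18, 13), (20, 10), (20, 13), (21, 1), (21, 22)}; affine count = 24; |E(F_23)| = 25.

Discriminant check: Δ ∝ 4a³ + 27b² = 4·20³ + 27·3² = 4·8000 + 27·9 ≡ 20 (mod 23). Nonzero ⇒ E is nonsingular.
For each x ∈ F_23, compute rhs = x³ + 20·x + 3 mod 23, then count y ∈ F_23 with y² ≡ rhs.
  x = 0: rhs = 3, matching y values: 7, 16 (2 points).
  x = 1: rhs = 1, matching y values: 1, 22 (2 points).
  x = 2: rhs = 5, matching y values: none (0 points).
  x = 3: rhs = 21, matching y values: none (0 points).
  x = 4: rhs = 9, matching y values: 3, 20 (2 points).
  x = 5: rhs = 21, matching y values: none (0 points).
  x = 6: rhs = 17, matching y values: none (0 points).
  x = 7: rhs = 3, matching y values: 7, 16 (2 points).
  x = 8: rhs = 8, matching y values: 10, 13 (2 points).
  x = 9: rhs = 15, matching y values: none (0 points).
  x = 10: rhs = 7, matching y values: none (0 points).
  x = 11: rhs = 13, matching y values: 6, 17 (2 points).
  x = 12: rhs = 16, matching y values: 4, 19 (2 points).
  x = 13: rhs = 22, matching y values: none (0 points).
  x = 14: rhs = 14, matching y values: none (0 points).
  x = 15: rhs = 21, matching y values: none (0 points).
  x = 16: rhs = 3, matching y values: 7, 16 (2 points).
  x = 17: rhs = 12, matching y values: 9, 14 (2 points).
  x = 18: rhs = 8, matching y values: 10, 13 (2 points).
  x = 19: rhs = 20, matching y values: none (0 points).
  x = 20: rhs = 8, matching y values: 10, 13 (2 points).
  x = 21: rhs = 1, matching y values: 1, 22 (2 points).
  x = 22: rhs = 5, matching y values: none (0 points).
Total affine count: 24.
Full point count |E(F_23)| = 24 + 1 = 25.
Hasse bound: |25 − (23+1)| = |1| = 1 ≤ 2√23 ≈ 9.5917 ✓.


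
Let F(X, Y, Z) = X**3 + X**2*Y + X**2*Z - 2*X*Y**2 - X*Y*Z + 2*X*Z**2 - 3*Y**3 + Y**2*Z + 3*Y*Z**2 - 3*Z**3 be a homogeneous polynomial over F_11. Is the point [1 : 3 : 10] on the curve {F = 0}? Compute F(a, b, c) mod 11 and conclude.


F(1,3,10) ≡ 0 (mod 11); P is on the curve.

Evaluate F(1, 3, 10) term-by-term (mod 11).
  X**3 ↦ 1·1·1·1 = 1
  X**2*Y ↦ 1·1·3·1 = 3
  X**2*Z ↦ 1·1·1·10 = 10
  -2*X*Y**2 ↦ -2·1·9·1 = -18
  -X*Y*Z ↦ -1·1·3·10 = -30
  2*X*Z**2 ↦ 2·1·1·100 = 200
  -3*Y**3 ↦ -3·1·27·1 = -81
  Y**2*Z ↦ 1·1·9·10 = 90
  3*Y*Z**2 ↦ 3·1·3·100 = 900
  -3*Z**3 ↦ -3·1·1·1000 = -3000
Sum: F(1, 3, 10) = (1) + (3) + (10) + (-18) + (-30) + (200) + (-81) + (90) + (900) + (-3000) = -1925.
Reducing mod 11: -1925 ≡ 0 (mod 11).
Since F(a, b, c) ≡ 0 (mod 11), P lies on the curve.


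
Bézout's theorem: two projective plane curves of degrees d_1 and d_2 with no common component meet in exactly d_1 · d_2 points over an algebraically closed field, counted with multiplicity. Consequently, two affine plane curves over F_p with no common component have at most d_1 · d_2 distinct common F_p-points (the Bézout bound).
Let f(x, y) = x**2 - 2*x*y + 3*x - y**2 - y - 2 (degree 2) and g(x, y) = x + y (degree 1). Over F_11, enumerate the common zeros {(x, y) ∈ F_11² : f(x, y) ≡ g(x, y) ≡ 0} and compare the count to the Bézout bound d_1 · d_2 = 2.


Common zeros: ∅; count = 0; Bézout bound = 2.

deg(f) = 2, deg(g) = 1, so Bézout bound = 2.
Scan x ∈ F_11. For each x, list the y ∈ F_11 with f(x, y) ≡ 0 and those with g(x, y) ≡ 0 (mod 11); the common zeros in that column are the intersection.
  x = 0: f ≡ 0 at y ∈ {4, 6}; g ≡ 0 at y ∈ {0}; common: ∅.
  x = 1: f ≡ 0 at y ∈ ∅; g ≡ 0 at y ∈ {10}; common: ∅.
  x = 2: f ≡ 0 at y ∈ ∅; g ≡ 0 at y ∈ {9}; common: ∅.
  x = 3: f ≡ 0 at y ∈ {5, 10}; g ≡ 0 at y ∈ {8}; common: ∅.
  x = 4: f ≡ 0 at y ∈ {5, 8}; g ≡ 0 at y ∈ {7}; common: ∅.
  x = 5: f ≡ 0 at y ∈ {4, 7}; g ≡ 0 at y ∈ {6}; common: ∅.
  x = 6: f ≡ 0 at y ∈ {2, 7}; g ≡ 0 at y ∈ {5}; common: ∅.
  x = 7: f ≡ 0 at y ∈ ∅; g ≡ 0 at y ∈ {4}; common: ∅.
  x = 8: f ≡ 0 at y ∈ ∅; g ≡ 0 at y ∈ {3}; common: ∅.
  x = 9: f ≡ 0 at y ∈ {6, 8}; g ≡ 0 at y ∈ {2}; common: ∅.
  x = 10: f ≡ 0 at y ∈ ∅; g ≡ 0 at y ∈ {1}; common: ∅.
Collecting: common zeros = ∅, so the count is 0.
Comparison with the Bézout bound: 0 ≤ 2 = deg(f)·deg(g), as expected for curves with no common component (the affine F_11-count falls short of the bound because intersections may lie at infinity, over extension fields, or carry multiplicity).


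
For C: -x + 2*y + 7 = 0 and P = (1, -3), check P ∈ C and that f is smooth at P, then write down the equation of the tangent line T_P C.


Tangent line at P: -x + 2*y + 7 = 0.

Step 1: f(1, -3) = 0, so P lies on C.
Step 2: partial derivatives
  f_x(x, y) = -1, f_y(x, y) = 2.
  f_x(P) = -1, f_y(P) = 2 (gradient nonzero, so P is smooth).
Step 3: tangent line at P: -1·(x − 1) + 2·(y − -3) = 0.
Expanding: -x + 2*y + 7 = 0.


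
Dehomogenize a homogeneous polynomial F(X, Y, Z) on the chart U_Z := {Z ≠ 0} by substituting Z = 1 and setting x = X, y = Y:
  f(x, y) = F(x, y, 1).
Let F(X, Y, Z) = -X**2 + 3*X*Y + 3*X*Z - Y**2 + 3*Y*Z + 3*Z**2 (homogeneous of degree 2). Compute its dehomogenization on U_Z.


f(x, y) = -x**2 + 3*x*y + 3*x - y**2 + 3*y + 3

On U_Z we set Z = 1. Each monomial c·X^i·Y^j·Z^k in F becomes c·x^i·y^j·1^k = c·x^i·y^j.
Substituting Z = 1: F(X, Y, 1) = -x**2 + 3*x*y + 3*x - y**2 + 3*y + 3.
Note: deg(f) ≤ deg(F) = 2; strict inequality happens when F is divisible by Z (lost terms).


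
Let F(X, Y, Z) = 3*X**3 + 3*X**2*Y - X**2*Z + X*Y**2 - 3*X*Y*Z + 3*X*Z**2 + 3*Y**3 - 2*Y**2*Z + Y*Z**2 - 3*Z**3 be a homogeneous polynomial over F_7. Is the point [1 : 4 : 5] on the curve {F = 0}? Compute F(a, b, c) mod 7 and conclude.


F(1,4,5) ≡ 1 (mod 7); P is NOT on the curve.

Evaluate F(1, 4, 5) term-by-term (mod 7).
  3*X**3 ↦ 3·1·1·1 = 3
  3*X**2*Y ↦ 3·1·4·1 = 12
  -X**2*Z ↦ -1·1·1·5 = -5
  X*Y**2 ↦ 1·1·16·1 = 16
  -3*X*Y*Z ↦ -3·1·4·5 = -60
  3*X*Z**2 ↦ 3·1·1·25 = 75
  3*Y**3 ↦ 3·1·64·1 = 192
  -2*Y**2*Z ↦ -2·1·16·5 = -160
  Y*Z**2 ↦ 1·1·4·25 = 100
  -3*Z**3 ↦ -3·1·1·125 = -375
Sum: F(1, 4, 5) = (3) + (12) + (-5) + (16) + (-60) + (75) + (192) + (-160) + (100) + (-375) = -202.
Reducing mod 7: -202 ≡ 1 (mod 7).
Since F(a, b, c) ≡ 1 ≠ 0 (mod 7), P does NOT lie on the curve.


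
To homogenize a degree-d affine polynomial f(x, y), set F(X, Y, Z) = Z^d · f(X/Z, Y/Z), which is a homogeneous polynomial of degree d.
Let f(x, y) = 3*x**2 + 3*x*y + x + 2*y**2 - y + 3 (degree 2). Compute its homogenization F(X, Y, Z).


F(X, Y, Z) = 3*X**2 + 3*X*Y + X*Z + 2*Y**2 - Y*Z + 3*Z**2

deg(f) = 2.
Substitute x = X/Z, y = Y/Z into f, then multiply by Z^2.
  monomial 3·x^2·y^0 ↦ 3·X^2·Y^0·Z^0.
  monomial 3·x^1·y^1 ↦ 3·X^1·Y^1·Z^0.
  monomial 1·x^1·y^0 ↦ 1·X^1·Y^0·Z^1.
  monomial 2·x^0·y^2 ↦ 2·X^0·Y^2·Z^0.
  monomial -1·x^0·y^1 ↦ -1·X^0·Y^1·Z^1.
  monomial 3·x^0·y^0 ↦ 3·X^0·Y^0·Z^2.
Collecting: F(X, Y, Z) = 3*X**2 + 3*X*Y + X*Z + 2*Y**2 - Y*Z + 3*Z**2.


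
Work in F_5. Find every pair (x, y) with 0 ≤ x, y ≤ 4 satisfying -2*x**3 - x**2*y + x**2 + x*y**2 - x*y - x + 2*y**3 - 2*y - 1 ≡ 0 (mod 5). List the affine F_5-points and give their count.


Affine F_5-points: {(1, 4), (2, 0), (3, 3)}; count = 3.

For each of the 25 pairs (x, y) ∈ F_5², evaluate f(x, y) mod 5. Record the zeros.
  x = 0: [0↦4, 1↦4, 2↦1, 3↦2, 4↦4]  zeros at y ∈ ∅
  x = 1: [0↦2, 1↦1, 2↦4, 3↦3, 4↦0]  zeros at y ∈ {4}
  x = 2: [0↦0, 1↦1, 2↦3, 3↦3, 4↦3]  zeros at y ∈ {0}
  x = 3: [0↦1, 1↦2, 2↦1, 3↦0, 4↦1]  zeros at y ∈ {3}
  x = 4: [0↦3, 1↦2, 2↦1, 3↦2, 4↦2]  zeros at y ∈ ∅
Collecting zeros: affine points = {(1, 4), (2, 0), (3, 3)}.
Total count |C(F_5)_aff| = 3.


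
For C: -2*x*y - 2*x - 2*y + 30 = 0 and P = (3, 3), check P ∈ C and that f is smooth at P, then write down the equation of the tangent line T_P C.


Tangent line at P: -8*x - 8*y + 48 = 0.

Step 1: f(3, 3) = 0, so P lies on C.
Step 2: partial derivatives
  f_x(x, y) = -2*y - 2, f_y(x, y) = -2*x - 2.
  f_x(P) = -8, f_y(P) = -8 (gradient nonzero, so P is smooth).
Step 3: tangent line at P: -8·(x − 3) + -8·(y − 3) = 0.
Expanding: -8*x - 8*y + 48 = 0.


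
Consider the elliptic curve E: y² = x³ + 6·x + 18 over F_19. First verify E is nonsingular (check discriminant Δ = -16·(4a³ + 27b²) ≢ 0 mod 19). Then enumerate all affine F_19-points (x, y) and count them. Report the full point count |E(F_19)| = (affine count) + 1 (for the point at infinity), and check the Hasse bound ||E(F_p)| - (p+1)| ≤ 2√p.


Affine points = {(1, 5), (1, 14), (2, 0), (3, 5), (3, 14), (4, 7), (4, 12), (6, 2), (6, 17), (7, 2), (7, 17), (11, 3), (11, 16), (15, 5), (15, 14), (16, 7), (16, 12), (17, 6), (17, 13), (18, 7), (18, 12)}; affine count = 21; |E(F_19)| = 22.

Discriminant check: Δ ∝ 4a³ + 27b² = 4·6³ + 27·18² = 4·216 + 27·324 ≡ 17 (mod 19). Nonzero ⇒ E is nonsingular.
For each x ∈ F_19, compute rhs = x³ + 6·x + 18 mod 19, then count y ∈ F_19 with y² ≡ rhs.
  x = 0: rhs = 18, matching y values: none (0 points).
  x = 1: rhs = 6, matching y values: 5, 14 (2 points).
  x = 2: rhs = 0, matching y values: 0 (1 points).
  x = 3: rhs = 6, matching y values: 5, 14 (2 points).
  x = 4: rhs = 11, matching y values: 7, 12 (2 points).
  x = 5: rhs = 2, matching y values: none (0 points).
  x = 6: rhs = 4, matching y values: 2, 17 (2 points).
  x = 7: rhs = 4, matching y values: 2, 17 (2 points).
  x = 8: rhs = 8, matching y values: none (0 points).
  x = 9: rhs = 3, matching y values: none (0 points).
  x = 10: rhs = 14, matching y values: none (0 points).
  x = 11: rhs = 9, matching y values: 3, 16 (2 points).
  x = 12: rhs = 13, matching y values: none (0 points).
  x = 13: rhs = 13, matching y values: none (0 points).
  x = 14: rhs = 15, matching y values: none (0 points).
  x = 15: rhs = 6, matching y values: 5, 14 (2 points).
  x = 16: rhs = 11, matching y values: 7, 12 (2 points).
  x = 17: rhs = 17, matching y values: 6, 13 (2 points).
  x = 18: rhs = 11, matching y values: 7, 12 (2 points).
Total affine count: 21.
Full point count |E(F_19)| = 21 + 1 = 22.
Hasse bound: |22 − (19+1)| = |2| = 2 ≤ 2√19 ≈ 8.7178 ✓.


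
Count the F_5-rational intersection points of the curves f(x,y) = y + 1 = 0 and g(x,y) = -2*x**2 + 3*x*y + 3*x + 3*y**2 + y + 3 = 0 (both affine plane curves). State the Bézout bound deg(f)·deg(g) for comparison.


Common zeros: {(0, 4)}; count = 1; Bézout bound = 2.

deg(f) = 1, deg(g) = 2, so Bézout bound = 2.
Scan x ∈ F_5. For each x, list the y ∈ F_5 with f(x, y) ≡ 0 and those with g(x, y) ≡ 0 (mod 5); the common zeros in that column are the intersection.
  x = 0: f ≡ 0 at y ∈ {4}; g ≡ 0 at y ∈ {4}; common: {4}.
  x = 1: f ≡ 0 at y ∈ {4}; g ≡ 0 at y ∈ ∅; common: ∅.
  x = 2: f ≡ 0 at y ∈ {4}; g ≡ 0 at y ∈ ∅; common: ∅.
  x = 3: f ≡ 0 at y ∈ {4}; g ≡ 0 at y ∈ ∅; common: ∅.
  x = 4: f ≡ 0 at y ∈ {4}; g ≡ 0 at y ∈ ∅; common: ∅.
Collecting: common zeros = {(0, 4)}, so the count is 1.
Comparison with the Bézout bound: 1 ≤ 2 = deg(f)·deg(g), as expected for curves with no common component (the affine F_5-count falls short of the bound because intersections may lie at infinity, over extension fields, or carry multiplicity).


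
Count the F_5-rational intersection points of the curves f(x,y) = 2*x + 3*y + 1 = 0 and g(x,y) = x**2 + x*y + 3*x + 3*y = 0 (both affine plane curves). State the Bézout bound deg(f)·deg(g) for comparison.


Common zeros: {(1, 4), (2, 0)}; count = 2; Bézout bound = 2.

deg(f) = 1, deg(g) = 2, so Bézout bound = 2.
Scan x ∈ F_5. For each x, list the y ∈ F_5 with f(x, y) ≡ 0 and those with g(x, y) ≡ 0 (mod 5); the common zeros in that column are the intersection.
  x = 0: f ≡ 0 at y ∈ {3}; g ≡ 0 at y ∈ {0}; common: ∅.
  x = 1: f ≡ 0 at y ∈ {4}; g ≡ 0 at y ∈ {4}; common: {4}.
  x = 2: f ≡ 0 at y ∈ {0}; g ≡ 0 at y ∈ {0, 1, 2, 3, 4}; common: {0}.
  x = 3: f ≡ 0 at y ∈ {1}; g ≡ 0 at y ∈ {2}; common: ∅.
  x = 4: f ≡ 0 at y ∈ {2}; g ≡ 0 at y ∈ {1}; common: ∅.
Collecting: common zeros = {(1, 4), (2, 0)}, so the count is 2.
Comparison with the Bézout bound: 2 ≤ 2 = deg(f)·deg(g), as expected for curves with no common component (the bound is attained).


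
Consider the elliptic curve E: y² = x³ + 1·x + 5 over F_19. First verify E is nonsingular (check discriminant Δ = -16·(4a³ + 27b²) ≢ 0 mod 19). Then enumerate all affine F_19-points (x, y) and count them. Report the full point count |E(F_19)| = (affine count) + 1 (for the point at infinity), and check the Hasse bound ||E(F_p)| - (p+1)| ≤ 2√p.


Affine points = {(0, 9), (0, 10), (1, 8), (1, 11), (3, 4), (3, 15), (4, 4), (4, 15), (11, 6), (11, 13), (12, 4), (12, 15), (13, 7), (13, 12)}; affine count = 14; |E(F_19)| = 15.

Discriminant check: Δ ∝ 4a³ + 27b² = 4·1³ + 27·5² = 4·1 + 27·25 ≡ 14 (mod 19). Nonzero ⇒ E is nonsingular.
For each x ∈ F_19, compute rhs = x³ + 1·x + 5 mod 19, then count y ∈ F_19 with y² ≡ rhs.
  x = 0: rhs = 5, matching y values: 9, 10 (2 points).
  x = 1: rhs = 7, matching y values: 8, 11 (2 points).
  x = 2: rhs = 15, matching y values: none (0 points).
  x = 3: rhs = 16, matching y values: 4, 15 (2 points).
  x = 4: rhs = 16, matching y values: 4, 15 (2 points).
  x = 5: rhs = 2, matching y values: none (0 points).
  x = 6: rhs = 18, matching y values: none (0 points).
  x = 7: rhs = 13, matching y values: none (0 points).
  x = 8: rhs = 12, matching y values: none (0 points).
  x = 9: rhs = 2, matching y values: none (0 points).
  x = 10: rhs = 8, matching y values: none (0 points).
  x = 11: rhs = 17, matching y values: 6, 13 (2 points).
  x = 12: rhs = 16, matching y values: 4, 15 (2 points).
  x = 13: rhs = 11, matching y values: 7, 12 (2 points).
  x = 14: rhs = 8, matching y values: none (0 points).
  x = 15: rhs = 13, matching y values: none (0 points).
  x = 16: rhs = 13, matching y values: none (0 points).
  x = 17: rhs = 14, matching y values: none (0 points).
  x = 18: rhs = 3, matching y values: none (0 points).
Total affine count: 14.
Full point count |E(F_19)| = 14 + 1 = 15.
Hasse bound: |15 − (19+1)| = |-5| = 5 ≤ 2√19 ≈ 8.7178 ✓.


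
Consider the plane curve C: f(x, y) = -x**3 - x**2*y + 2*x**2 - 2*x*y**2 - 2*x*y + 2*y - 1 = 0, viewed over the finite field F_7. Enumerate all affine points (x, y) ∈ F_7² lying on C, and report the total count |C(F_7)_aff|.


Affine F_7-points: {(0, 4), (1, 0), (1, 3), (4, 1), (4, 5), (5, 1), (5, 2), (6, 1)}; count = 8.

For each of the 49 pairs (x, y) ∈ F_7², evaluate f(x, y) mod 7. Record the zeros.
  x = 0: [0↦6, 1↦1, 2↦3, 3↦5, 4↦0, 5↦2, 6↦4]  zeros at y ∈ {4}
  x = 1: [0↦0, 1↦4, 2↦4, 3↦0, 4↦6, 5↦1, 6↦6]  zeros at y ∈ {0, 3}
  x = 2: [0↦6, 1↦3, 2↦6, 3↦1, 4↦2, 5↦2, 6↦1]  zeros at y ∈ ∅
  x = 3: [0↦4, 1↦6, 2↦3, 3↦2, 4↦3, 5↦6, 6↦4]  zeros at y ∈ ∅
  x = 4: [0↦2, 1↦0, 2↦3, 3↦4, 4↦3, 5↦0, 6↦2]  zeros at y ∈ {1, 5}
  x = 5: [0↦1, 1↦0, 2↦0, 3↦1, 4↦3, 5↦6, 6↦3]  zeros at y ∈ {1, 2}
  x = 6: [0↦2, 1↦0, 2↦2, 3↦1, 4↦4, 5↦4, 6↦1]  zeros at y ∈ {1}
Collecting zeros: affine points = {(0, 4), (1, 0), (1, 3), (4, 1), (4, 5), (5, 1), (5, 2), (6, 1)}.
Total count |C(F_7)_aff| = 8.


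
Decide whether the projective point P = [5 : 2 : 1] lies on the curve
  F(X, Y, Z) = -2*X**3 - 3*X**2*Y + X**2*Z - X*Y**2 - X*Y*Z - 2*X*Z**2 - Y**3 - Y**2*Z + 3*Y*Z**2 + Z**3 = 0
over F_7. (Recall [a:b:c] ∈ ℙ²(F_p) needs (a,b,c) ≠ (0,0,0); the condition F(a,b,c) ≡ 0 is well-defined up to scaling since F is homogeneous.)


F(5,2,1) ≡ 0 (mod 7); P is on the curve.

Evaluate F(5, 2, 1) term-by-term (mod 7).
  -2*X**3 ↦ -2·125·1·1 = -250
  -3*X**2*Y ↦ -3·25·2·1 = -150
  X**2*Z ↦ 1·25·1·1 = 25
  -X*Y**2 ↦ -1·5·4·1 = -20
  -X*Y*Z ↦ -1·5·2·1 = -10
  -2*X*Z**2 ↦ -2·5·1·1 = -10
  -Y**3 ↦ -1·1·8·1 = -8
  -Y**2*Z ↦ -1·1·4·1 = -4
  3*Y*Z**2 ↦ 3·1·2·1 = 6
  Z**3 ↦ 1·1·1·1 = 1
Sum: F(5, 2, 1) = (-250) + (-150) + (25) + (-20) + (-10) + (-10) + (-8) + (-4) + (6) + (1) = -420.
Reducing mod 7: -420 ≡ 0 (mod 7).
Since F(a, b, c) ≡ 0 (mod 7), P lies on the curve.


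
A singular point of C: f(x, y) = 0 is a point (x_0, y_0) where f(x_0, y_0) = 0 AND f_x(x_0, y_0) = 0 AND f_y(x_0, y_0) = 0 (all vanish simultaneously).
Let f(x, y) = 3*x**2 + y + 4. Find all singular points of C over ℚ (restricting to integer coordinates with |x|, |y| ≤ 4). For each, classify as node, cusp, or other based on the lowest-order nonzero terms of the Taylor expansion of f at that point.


No singular points in the scanned grid; C is smooth there.

Compute partial derivatives:
  f_x = 6*x.
  f_y = 1.
f_y = 1 is a nonzero constant, so f_y never vanishes: no point (x, y) can satisfy f = f_x = f_y = 0. In particular no (x, y) ∈ {−4, ..., 4}² is singular; the curve is smooth.


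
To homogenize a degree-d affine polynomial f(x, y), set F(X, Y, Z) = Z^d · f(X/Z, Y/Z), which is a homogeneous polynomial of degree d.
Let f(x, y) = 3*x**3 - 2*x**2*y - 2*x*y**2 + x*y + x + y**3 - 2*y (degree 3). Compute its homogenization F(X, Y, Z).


F(X, Y, Z) = 3*X**3 - 2*X**2*Y - 2*X*Y**2 + X*Y*Z + X*Z**2 + Y**3 - 2*Y*Z**2

deg(f) = 3.
Substitute x = X/Z, y = Y/Z into f, then multiply by Z^3.
  monomial 3·x^3·y^0 ↦ 3·X^3·Y^0·Z^0.
  monomial -2·x^2·y^1 ↦ -2·X^2·Y^1·Z^0.
  monomial -2·x^1·y^2 ↦ -2·X^1·Y^2·Z^0.
  monomial 1·x^1·y^1 ↦ 1·X^1·Y^1·Z^1.
  monomial 1·x^1·y^0 ↦ 1·X^1·Y^0·Z^2.
  monomial 1·x^0·y^3 ↦ 1·X^0·Y^3·Z^0.
  monomial -2·x^0·y^1 ↦ -2·X^0·Y^1·Z^2.
Collecting: F(X, Y, Z) = 3*X**3 - 2*X**2*Y - 2*X*Y**2 + X*Y*Z + X*Z**2 + Y**3 - 2*Y*Z**2.


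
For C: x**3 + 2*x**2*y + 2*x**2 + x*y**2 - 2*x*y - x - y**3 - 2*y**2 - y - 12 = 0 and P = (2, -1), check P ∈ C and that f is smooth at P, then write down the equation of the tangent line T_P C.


Tangent line at P: 14*x - 28 = 0.

Step 1: f(2, -1) = 0, so P lies on C.
Step 2: partial derivatives
  f_x(x, y) = 3*x**2 + 4*x*y + 4*x + y**2 - 2*y - 1, f_y(x, y) = 2*x**2 + 2*x*y - 2*x - 3*y**2 - 4*y - 1.
  f_x(P) = 14, f_y(P) = 0 (gradient nonzero, so P is smooth).
Step 3: tangent line at P: 14·(x − 2) + 0·(y − -1) = 0.
Expanding: 14*x - 28 = 0.


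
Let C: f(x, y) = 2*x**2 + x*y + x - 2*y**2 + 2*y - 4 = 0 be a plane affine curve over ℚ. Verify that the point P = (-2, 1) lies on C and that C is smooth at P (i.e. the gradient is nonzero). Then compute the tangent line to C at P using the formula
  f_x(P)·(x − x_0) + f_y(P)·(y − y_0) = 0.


Tangent line at P: -6*x - 4*y - 8 = 0.

Step 1: f(-2, 1) = 0, so P lies on C.
Step 2: partial derivatives
  f_x(x, y) = 4*x + y + 1, f_y(x, y) = x - 4*y + 2.
  f_x(P) = -6, f_y(P) = -4 (gradient nonzero, so P is smooth).
Step 3: tangent line at P: -6·(x − -2) + -4·(y − 1) = 0.
Expanding: -6*x - 4*y - 8 = 0.


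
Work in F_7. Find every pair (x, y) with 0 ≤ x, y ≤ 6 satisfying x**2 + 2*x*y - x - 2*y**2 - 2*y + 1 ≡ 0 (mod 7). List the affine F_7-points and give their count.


Affine F_7-points: {(1, 2), (1, 5), (2, 4), (3, 0), (3, 2), (4, 5), (5, 0), (5, 4)}; count = 8.

For each of the 49 pairs (x, y) ∈ F_7², evaluate f(x, y) mod 7. Record the zeros.
  x = 0: [0↦1, 1↦4, 2↦3, 3↦5, 4↦3, 5↦4, 6↦1]  zeros at y ∈ ∅
  x = 1: [0↦1, 1↦6, 2↦0, 3↦4, 4↦4, 5↦0, 6↦6]  zeros at y ∈ {2, 5}
  x = 2: [0↦3, 1↦3, 2↦6, 3↦5, 4↦0, 5↦5, 6↦6]  zeros at y ∈ {4}
  x = 3: [0↦0, 1↦2, 2↦0, 3↦1, 4↦5, 5↦5, 6↦1]  zeros at y ∈ {0, 2}
  x = 4: [0↦6, 1↦3, 2↦3, 3↦6, 4↦5, 5↦0, 6↦5]  zeros at y ∈ {5}
  x = 5: [0↦0, 1↦6, 2↦1, 3↦6, 4↦0, 5↦4, 6↦4]  zeros at y ∈ {0, 4}
  x = 6: [0↦3, 1↦4, 2↦1, 3↦1, 4↦4, 5↦3, 6↦5]  zeros at y ∈ ∅
Collecting zeros: affine points = {(1, 2), (1, 5), (2, 4), (3, 0), (3, 2), (4, 5), (5, 0), (5, 4)}.
Total count |C(F_7)_aff| = 8.


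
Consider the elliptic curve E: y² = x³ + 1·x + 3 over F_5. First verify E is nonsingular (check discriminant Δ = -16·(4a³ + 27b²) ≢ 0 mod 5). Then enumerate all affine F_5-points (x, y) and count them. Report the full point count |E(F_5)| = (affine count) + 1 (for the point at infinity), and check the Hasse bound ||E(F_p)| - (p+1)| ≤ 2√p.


Affine points = {(1, 0), (4, 1), (4, 4)}; affine count = 3; |E(F_5)| = 4.

Discriminant check: Δ ∝ 4a³ + 27b² = 4·1³ + 27·3² = 4·1 + 27·9 ≡ 2 (mod 5). Nonzero ⇒ E is nonsingular.
For each x ∈ F_5, compute rhs = x³ + 1·x + 3 mod 5, then count y ∈ F_5 with y² ≡ rhs.
  x = 0: rhs = 3, matching y values: none (0 points).
  x = 1: rhs = 0, matching y values: 0 (1 points).
  x = 2: rhs = 3, matching y values: none (0 points).
  x = 3: rhs = 3, matching y values: none (0 points).
  x = 4: rhs = 1, matching y values: 1, 4 (2 points).
Total affine count: 3.
Full point count |E(F_5)| = 3 + 1 = 4.
Hasse bound: |4 − (5+1)| = |-2| = 2 ≤ 2√5 ≈ 4.4721 ✓.


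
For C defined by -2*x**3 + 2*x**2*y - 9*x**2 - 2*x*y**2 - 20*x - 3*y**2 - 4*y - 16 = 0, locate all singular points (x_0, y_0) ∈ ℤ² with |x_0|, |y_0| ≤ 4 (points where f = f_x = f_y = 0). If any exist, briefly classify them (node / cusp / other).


Singular points: {(-2, -2)}; classification: node.

Compute partial derivatives:
  f_x = -6*x**2 + 4*x*y - 18*x - 2*y**2 - 20.
  f_y = 2*x**2 - 4*x*y - 6*y - 4.
Scan x_0 ∈ {−4, ..., 4}. For each x_0, f_y(x_0, y) is a polynomial in y; find its integer roots y ∈ {−4, ..., 4}, then test f_x and f at those candidates.
  x = -4: f_y(-4, y) = 10*y + 28; no integer root y with |y| ≤ 4.
  x = -3: f_y(-3, y) = 6*y + 14; no integer root y with |y| ≤ 4.
  x = -2: f_y(-2, y) = 2*y + 4; vanishes at y ∈ {-2}. (-2, -2): f_x = 0, f = 0 — SINGULAR.
  x = -1: f_y(-1, y) = -2*y - 2; vanishes at y ∈ {-1}. (-1, -1): f_x = -6 ≠ 0.
  x = 0: f_y(0, y) = -6*y - 4; no integer root y with |y| ≤ 4.
  x = 1: f_y(1, y) = -10*y - 2; no integer root y with |y| ≤ 4.
  x = 2: f_y(2, y) = 4 - 14*y; no integer root y with |y| ≤ 4.
  x = 3: f_y(3, y) = 14 - 18*y; no integer root y with |y| ≤ 4.
  x = 4: f_y(4, y) = 28 - 22*y; no integer root y with |y| ≤ 4.
Only singular point on the grid: (-2, -2).
Classify: substitute x = -2 + u, y = -2 + v and expand: f = -2*u**3 + 2*u**2*v - u**2 - 2*u*v**2 + v**2.
No constant or linear terms (consistent with a singular point). Quadratic part: -u**2 + v**2. Cubic part: -2*u**3 + 2*u**2*v - 2*u*v**2.
The quadratic part v**2 - u**2 = (v − u)(v + u) splits into two distinct linear factors, so there are two distinct tangent lines y − -2 = ±(x − -2) — this is a node (ordinary double point).
Classification: node.


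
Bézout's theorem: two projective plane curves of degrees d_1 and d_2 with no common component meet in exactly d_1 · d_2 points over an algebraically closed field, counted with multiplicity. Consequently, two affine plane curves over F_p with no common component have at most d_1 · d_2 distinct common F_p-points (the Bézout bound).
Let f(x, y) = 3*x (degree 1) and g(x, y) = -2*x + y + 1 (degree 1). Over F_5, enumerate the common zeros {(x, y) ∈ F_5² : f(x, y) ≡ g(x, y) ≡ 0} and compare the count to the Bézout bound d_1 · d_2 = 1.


Common zeros: {(0, 4)}; count = 1; Bézout bound = 1.

deg(f) = 1, deg(g) = 1, so Bézout bound = 1.
Scan x ∈ F_5. For each x, list the y ∈ F_5 with f(x, y) ≡ 0 and those with g(x, y) ≡ 0 (mod 5); the common zeros in that column are the intersection.
  x = 0: f ≡ 0 at y ∈ {0, 1, 2, 3, 4}; g ≡ 0 at y ∈ {4}; common: {4}.
  x = 1: f ≡ 0 at y ∈ ∅; g ≡ 0 at y ∈ {1}; common: ∅.
  x = 2: f ≡ 0 at y ∈ ∅; g ≡ 0 at y ∈ {3}; common: ∅.
  x = 3: f ≡ 0 at y ∈ ∅; g ≡ 0 at y ∈ {0}; common: ∅.
  x = 4: f ≡ 0 at y ∈ ∅; g ≡ 0 at y ∈ {2}; common: ∅.
Collecting: common zeros = {(0, 4)}, so the count is 1.
Comparison with the Bézout bound: 1 ≤ 1 = deg(f)·deg(g), as expected for curves with no common component (the bound is attained).


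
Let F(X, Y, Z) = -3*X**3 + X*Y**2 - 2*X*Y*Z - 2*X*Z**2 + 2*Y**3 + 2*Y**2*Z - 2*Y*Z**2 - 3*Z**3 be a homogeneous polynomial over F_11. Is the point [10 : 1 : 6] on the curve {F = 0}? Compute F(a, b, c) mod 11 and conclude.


F(10,1,6) ≡ 7 (mod 11); P is NOT on the curve.

Evaluate F(10, 1, 6) term-by-term (mod 11).
  -3*X**3 ↦ -3·1000·1·1 = -3000
  X*Y**2 ↦ 1·10·1·1 = 10
  -2*X*Y*Z ↦ -2·10·1·6 = -120
  -2*X*Z**2 ↦ -2·10·1·36 = -720
  2*Y**3 ↦ 2·1·1·1 = 2
  2*Y**2*Z ↦ 2·1·1·6 = 12
  -2*Y*Z**2 ↦ -2·1·1·36 = -72
  -3*Z**3 ↦ -3·1·1·216 = -648
Sum: F(10, 1, 6) = (-3000) + (10) + (-120) + (-720) + (2) + (12) + (-72) + (-648) = -4536.
Reducing mod 11: -4536 ≡ 7 (mod 11).
Since F(a, b, c) ≡ 7 ≠ 0 (mod 11), P does NOT lie on the curve.


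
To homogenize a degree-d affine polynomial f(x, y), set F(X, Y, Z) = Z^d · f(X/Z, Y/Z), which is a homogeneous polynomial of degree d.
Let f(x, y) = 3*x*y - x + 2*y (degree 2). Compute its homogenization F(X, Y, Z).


F(X, Y, Z) = 3*X*Y - X*Z + 2*Y*Z

deg(f) = 2.
Substitute x = X/Z, y = Y/Z into f, then multiply by Z^2.
  monomial 3·x^1·y^1 ↦ 3·X^1·Y^1·Z^0.
  monomial -1·x^1·y^0 ↦ -1·X^1·Y^0·Z^1.
  monomial 2·x^0·y^1 ↦ 2·X^0·Y^1·Z^1.
Collecting: F(X, Y, Z) = 3*X*Y - X*Z + 2*Y*Z.


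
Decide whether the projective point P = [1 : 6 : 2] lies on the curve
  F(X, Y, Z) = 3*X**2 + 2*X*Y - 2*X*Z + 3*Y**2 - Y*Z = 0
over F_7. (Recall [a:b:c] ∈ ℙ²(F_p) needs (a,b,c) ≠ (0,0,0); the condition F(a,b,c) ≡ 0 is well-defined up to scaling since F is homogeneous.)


F(1,6,2) ≡ 2 (mod 7); P is NOT on the curve.

Evaluate F(1, 6, 2) term-by-term (mod 7).
  3*X**2 ↦ 3·1·1·1 = 3
  2*X*Y ↦ 2·1·6·1 = 12
  -2*X*Z ↦ -2·1·1·2 = -4
  3*Y**2 ↦ 3·1·36·1 = 108
  -Y*Z ↦ -1·1·6·2 = -12
Sum: F(1, 6, 2) = (3) + (12) + (-4) + (108) + (-12) = 107.
Reducing mod 7: 107 ≡ 2 (mod 7).
Since F(a, b, c) ≡ 2 ≠ 0 (mod 7), P does NOT lie on the curve.


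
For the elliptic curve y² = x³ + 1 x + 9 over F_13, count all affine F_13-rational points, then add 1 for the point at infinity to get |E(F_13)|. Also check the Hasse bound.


Affine points = {(0, 3), (0, 10), (3, 0), (4, 5), (4, 8), (5, 3), (5, 10), (6, 6), (6, 7), (8, 3), (8, 10), (11, 5), (11, 8)}; affine count = 13; |E(F_13)| = 14.

Discriminant check: Δ ∝ 4a³ + 27b² = 4·1³ + 27·9² = 4·1 + 27·81 ≡ 7 (mod 13). Nonzero ⇒ E is nonsingular.
For each x ∈ F_13, compute rhs = x³ + 1·x + 9 mod 13, then count y ∈ F_13 with y² ≡ rhs.
  x = 0: rhs = 9, matching y values: 3, 10 (2 points).
  x = 1: rhs = 11, matching y values: none (0 points).
  x = 2: rhs = 6, matching y values: none (0 points).
  x = 3: rhs = 0, matching y values: 0 (1 points).
  x = 4: rhs = 12, matching y values: 5, 8 (2 points).
  x = 5: rhs = 9, matching y values: 3, 10 (2 points).
  x = 6: rhs = 10, matching y values: 6, 7 (2 points).
  x = 7: rhs = 8, matching y values: none (0 points).
  x = 8: rhs = 9, matching y values: 3, 10 (2 points).
  x = 9: rhs = 6, matching y values: none (0 points).
  x = 10: rhs = 5, matching y values: none (0 points).
  x = 11: rhs = 12, matching y values: 5, 8 (2 points).
  x = 12: rhs = 7, matching y values: none (0 points).
Total affine count: 13.
Full point count |E(F_13)| = 13 + 1 = 14.
Hasse bound: |14 − (13+1)| = |0| = 0 ≤ 2√13 ≈ 7.2111 ✓.


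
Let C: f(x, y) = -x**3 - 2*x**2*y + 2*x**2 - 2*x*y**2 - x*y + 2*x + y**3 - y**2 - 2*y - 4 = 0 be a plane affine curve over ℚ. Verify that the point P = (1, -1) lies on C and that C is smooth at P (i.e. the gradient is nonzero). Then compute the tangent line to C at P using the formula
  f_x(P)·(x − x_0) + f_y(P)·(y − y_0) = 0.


Tangent line at P: 6*x + 4*y - 2 = 0.

Step 1: f(1, -1) = 0, so P lies on C.
Step 2: partial derivatives
  f_x(x, y) = -3*x**2 - 4*x*y + 4*x - 2*y**2 - y + 2, f_y(x, y) = -2*x**2 - 4*x*y - x + 3*y**2 - 2*y - 2.
  f_x(P) = 6, f_y(P) = 4 (gradient nonzero, so P is smooth).
Step 3: tangent line at P: 6·(x − 1) + 4·(y − -1) = 0.
Expanding: 6*x + 4*y - 2 = 0.


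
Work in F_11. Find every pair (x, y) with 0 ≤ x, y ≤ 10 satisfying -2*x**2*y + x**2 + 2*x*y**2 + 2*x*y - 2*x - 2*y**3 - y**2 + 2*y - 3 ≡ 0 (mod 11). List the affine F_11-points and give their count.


Affine F_11-points: {(1, 7), (2, 2), (3, 0), (3, 4), (4, 4), (5, 2), (6, 6), (7, 9), (8, 9), (9, 8), (10, 0), (10, 7), (10, 8)}; count = 13.

For each of the 121 pairs (x, y) ∈ F_11², evaluate f(x, y) mod 11. Record the zeros.
  x = 0: [0↦8, 1↦7, 2↦3, 3↦6, 4↦4, 5↦7, 6↦3, 7↦2, 8↦3, 9↦5, 10↦7]  zeros at y ∈ ∅
  x = 1: [0↦7, 1↦8, 2↦10, 3↦1, 4↦2, 5↦1, 6↦8, 7↦0, 8↦9, 9↦1, 10↦8]  zeros at y ∈ {7}
  x = 2: [0↦8, 1↦7, 2↦0, 3↦8, 4↦8, 5↦10, 6↦2, 7↦5, 8↦7, 9↦7, 10↦4]  zeros at y ∈ {2}
  x = 3: [0↦0, 1↦4, 2↦6, 3↦5, 4↦0, 5↦1, 6↦7, 7↦6, 8↦8, 9↦1, 10↦6]  zeros at y ∈ {0, 4}
  x = 4: [0↦5, 1↦10, 2↦6, 3↦3, 4↦0, 5↦7, 6↦1, 7↦3, 8↦1, 9↦5, 10↦3]  zeros at y ∈ {4}
  x = 5: [0↦1, 1↦3, 2↦0, 3↦2, 4↦8, 5↦6, 6↦6, 7↦7, 8↦8, 9↦8, 10↦6]  zeros at y ∈ {2}
  x = 6: [0↦10, 1↦5, 2↦10, 3↦2, 4↦2, 5↦9, 6↦0, 7↦7, 8↦7, 9↦10, 10↦4]  zeros at y ∈ {6}
  x = 7: [0↦10, 1↦5, 2↦3, 3↦3, 4↦4, 5↦5, 6↦5, 7↦3, 8↦9, 9↦0, 10↦8]  zeros at y ∈ {9}
  x = 8: [0↦1, 1↦3, 2↦1, 3↦5, 4↦3, 5↦5, 6↦10, 7↦6, 8↦3, 9↦0, 10↦7]  zeros at y ∈ {9}
  x = 9: [0↦5, 1↦10, 2↦4, 3↦8, 4↦10, 5↦9, 6↦4, 7↦5, 8↦0, 9↦10, 10↦1]  zeros at y ∈ {8}
  x = 10: [0↦0, 1↦4, 2↦1, 3↦1, 4↦3, 5↦6, 6↦9, 7↦0, 8↦0, 9↦8, 10↦1]  zeros at y ∈ {0, 7, 8}
Collecting zeros: affine points = {(1, 7), (2, 2), (3, 0), (3, 4), (4, 4), (5, 2), (6, 6), (7, 9), (8, 9), (9, 8), (10, 0), (10, 7), (10, 8)}.
Total count |C(F_11)_aff| = 13.


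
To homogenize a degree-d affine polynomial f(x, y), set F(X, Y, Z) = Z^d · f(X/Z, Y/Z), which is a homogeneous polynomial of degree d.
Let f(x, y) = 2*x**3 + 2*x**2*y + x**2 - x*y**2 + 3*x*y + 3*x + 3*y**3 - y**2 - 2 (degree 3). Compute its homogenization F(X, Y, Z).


F(X, Y, Z) = 2*X**3 + 2*X**2*Y + X**2*Z - X*Y**2 + 3*X*Y*Z + 3*X*Z**2 + 3*Y**3 - Y**2*Z - 2*Z**3

deg(f) = 3.
Substitute x = X/Z, y = Y/Z into f, then multiply by Z^3.
  monomial 2·x^3·y^0 ↦ 2·X^3·Y^0·Z^0.
  monomial 2·x^2·y^1 ↦ 2·X^2·Y^1·Z^0.
  monomial 1·x^2·y^0 ↦ 1·X^2·Y^0·Z^1.
  monomial -1·x^1·y^2 ↦ -1·X^1·Y^2·Z^0.
  monomial 3·x^1·y^1 ↦ 3·X^1·Y^1·Z^1.
  monomial 3·x^1·y^0 ↦ 3·X^1·Y^0·Z^2.
  monomial 3·x^0·y^3 ↦ 3·X^0·Y^3·Z^0.
  monomial -1·x^0·y^2 ↦ -1·X^0·Y^2·Z^1.
  monomial -2·x^0·y^0 ↦ -2·X^0·Y^0·Z^3.
Collecting: F(X, Y, Z) = 2*X**3 + 2*X**2*Y + X**2*Z - X*Y**2 + 3*X*Y*Z + 3*X*Z**2 + 3*Y**3 - Y**2*Z - 2*Z**3.


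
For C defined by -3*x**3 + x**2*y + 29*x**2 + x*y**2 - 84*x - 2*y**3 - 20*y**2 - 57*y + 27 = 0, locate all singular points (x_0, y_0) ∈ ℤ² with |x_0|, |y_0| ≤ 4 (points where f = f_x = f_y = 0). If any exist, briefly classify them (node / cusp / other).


Singular points: {(3, -3)}; classification: node.

Compute partial derivatives:
  f_x = -9*x**2 + 2*x*y + 58*x + y**2 - 84.
  f_y = x**2 + 2*x*y - 6*y**2 - 40*y - 57.
Scan x_0 ∈ {−4, ..., 4}. For each x_0, f_y(x_0, y) is a polynomial in y; find its integer roots y ∈ {−4, ..., 4}, then test f_x and f at those candidates.
  x = -4: f_y(-4, y) = -6*y**2 - 48*y - 41; no integer root y with |y| ≤ 4.
  x = -3: f_y(-3, y) = -6*y**2 - 46*y - 48; no integer root y with |y| ≤ 4.
  x = -2: f_y(-2, y) = -6*y**2 - 44*y - 53; no integer root y with |y| ≤ 4.
  x = -1: f_y(-1, y) = -6*y**2 - 42*y - 56; no integer root y with |y| ≤ 4.
  x = 0: f_y(0, y) = -6*y**2 - 40*y - 57; no integer root y with |y| ≤ 4.
  x = 1: f_y(1, y) = -6*y**2 - 38*y - 56; vanishes at y ∈ {-4}. (1, -4): f_x = -27 ≠ 0.
  x = 2: f_y(2, y) = -6*y**2 - 36*y - 53; no integer root y with |y| ≤ 4.
  x = 3: f_y(3, y) = -6*y**2 - 34*y - 48; vanishes at y ∈ {-3}. (3, -3): f_x = 0, f = 0 — SINGULAR.
  x = 4: f_y(4, y) = -6*y**2 - 32*y - 41; no integer root y with |y| ≤ 4.
Only singular point on the grid: (3, -3).
Classify: substitute x = 3 + u, y = -3 + v and expand: f = -3*u**3 + u**2*v - u**2 + u*v**2 - 2*v**3 + v**2.
No constant or linear terms (consistent with a singular point). Quadratic part: -u**2 + v**2. Cubic part: -3*u**3 + u**2*v + u*v**2 - 2*v**3.
The quadratic part v**2 - u**2 = (v − u)(v + u) splits into two distinct linear factors, so there are two distinct tangent lines y − -3 = ±(x − 3) — this is a node (ordinary double point).
Classification: node.
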